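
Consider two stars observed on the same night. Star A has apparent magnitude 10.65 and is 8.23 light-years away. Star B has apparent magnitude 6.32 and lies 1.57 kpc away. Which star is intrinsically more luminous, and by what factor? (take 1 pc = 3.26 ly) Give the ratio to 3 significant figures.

Star A: d = 8.23 ly / 3.26 = 2.525 pc
Star A: M = m − 5 log₁₀ d + 5 = 10.65 − 5·0.4022 + 5 = 13.639
Star B: d = 1.57 kpc = 1570 pc
Star B: M = m − 5 log₁₀ d + 5 = 6.32 − 5·3.1959 + 5 = -4.659
ΔM = M_A − M_B = 13.639 − (-4.659) = 18.299; smaller M is more luminous → Star B.
L ratio = 10^(0.4 |ΔM|) = 10^7.319 = 2.087×10^7

Star B is more luminous, by a factor of 2.09×10^7.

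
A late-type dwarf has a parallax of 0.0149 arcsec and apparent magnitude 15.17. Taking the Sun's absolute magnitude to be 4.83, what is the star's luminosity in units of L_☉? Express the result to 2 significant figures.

L/L_☉ ≈ 3.3×10^-3

d = 1/p = 1/0.0149″ = 67.11 pc
M = m − 5 log₁₀ d + 5 = 15.17 − 5·1.8268 + 5 = 11.036
M − M_☉ = 11.036 − 4.83 = 6.206
L/L_☉ = 10^(−0.4 × 6.206) = 3.293×10^-3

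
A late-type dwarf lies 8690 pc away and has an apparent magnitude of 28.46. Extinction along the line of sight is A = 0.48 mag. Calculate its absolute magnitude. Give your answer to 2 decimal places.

M ≈ 13.28

5 log₁₀(d/10 pc) = 5 log₁₀(8690) − 5 = 14.695
M = m − 5 log₁₀(d/10) − A = 28.46 − 14.695 − 0.48 = 13.285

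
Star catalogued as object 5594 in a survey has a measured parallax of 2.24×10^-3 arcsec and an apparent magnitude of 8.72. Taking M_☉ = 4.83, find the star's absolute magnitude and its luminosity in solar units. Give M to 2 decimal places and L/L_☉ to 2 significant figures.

M ≈ 0.47; L/L_☉ ≈ 55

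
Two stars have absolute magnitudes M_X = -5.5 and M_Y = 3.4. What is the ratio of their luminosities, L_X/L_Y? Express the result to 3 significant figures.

ΔM = M_X − M_Y = -8.9
L_X/L_Y = 10^(−0.4 ΔM) = 10^3.560 = 3631

L_X/L_Y ≈ 3630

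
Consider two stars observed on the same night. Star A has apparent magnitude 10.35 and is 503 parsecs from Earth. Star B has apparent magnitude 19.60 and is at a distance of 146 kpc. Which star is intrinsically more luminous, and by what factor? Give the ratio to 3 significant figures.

Star B is more luminous, by a factor of 16.8.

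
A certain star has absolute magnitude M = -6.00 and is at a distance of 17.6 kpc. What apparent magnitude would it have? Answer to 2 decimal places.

m ≈ 10.23

d = 17.6 kpc = 17600 pc
m = M + 5 log₁₀ d − 5 = -6.00 + 5·4.2455 − 5 = 10.228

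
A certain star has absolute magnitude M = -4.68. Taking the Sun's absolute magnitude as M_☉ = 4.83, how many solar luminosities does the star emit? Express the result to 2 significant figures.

L/L_☉ ≈ 6400

M − M_☉ = -4.68 − 4.83 = -9.510
L/L_☉ = 10^(−0.4 (M − M_☉)) = 10^3.804 = 6368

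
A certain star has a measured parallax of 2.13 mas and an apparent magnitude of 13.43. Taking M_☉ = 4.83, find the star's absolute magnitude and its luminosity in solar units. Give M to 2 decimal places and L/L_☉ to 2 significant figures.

d = 1/p = 1000/2.13 mas = 469.5 pc
M = m − 5 log₁₀ d + 5 = 13.43 − 5·2.6716 + 5 = 5.072
M − M_☉ = 5.072 − 4.83 = 0.242
L/L_☉ = 10^(−0.4 × 0.242) = 0.8003

M ≈ 5.07; L/L_☉ ≈ 0.80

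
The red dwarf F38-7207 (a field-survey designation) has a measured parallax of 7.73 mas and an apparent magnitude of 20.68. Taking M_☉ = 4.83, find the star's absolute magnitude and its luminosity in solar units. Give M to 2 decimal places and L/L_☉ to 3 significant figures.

M ≈ 15.12; L/L_☉ ≈ 7.65×10^-5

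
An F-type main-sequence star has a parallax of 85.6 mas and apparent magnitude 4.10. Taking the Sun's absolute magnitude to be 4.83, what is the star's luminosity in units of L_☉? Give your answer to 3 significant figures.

d = 1/p = 1000/85.6 mas = 11.68 pc
M = m − 5 log₁₀ d + 5 = 4.10 − 5·1.0675 + 5 = 3.762
M − M_☉ = 3.762 − 4.83 = -1.068
L/L_☉ = 10^(−0.4 × -1.068) = 2.673

L/L_☉ ≈ 2.67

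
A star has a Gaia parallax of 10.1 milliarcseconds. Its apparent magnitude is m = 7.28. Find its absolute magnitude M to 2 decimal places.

M ≈ 2.30

p = 10.1 mas = 0.0101″ → d = 1/p = 99.01 pc
5 log₁₀(d/10 pc) = 5 log₁₀(99.01) − 5 = 4.978
M = m − 5 log₁₀(d/10) = 7.28 − 4.978 = 2.302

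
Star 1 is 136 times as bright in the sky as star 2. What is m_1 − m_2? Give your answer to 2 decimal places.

Pogson: Δm = −2.5 log₁₀(ratio) = −2.5 log₁₀(136) = −2.5 × 2.1335 = -5.334
Star 1 is brighter, so it has the smaller magnitude: the difference is negative.

m_1 − m_2 ≈ -5.33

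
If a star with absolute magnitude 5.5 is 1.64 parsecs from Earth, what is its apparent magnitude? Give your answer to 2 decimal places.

m ≈ 1.57

m = M + 5 log₁₀ d − 5 = 5.5 + 5·0.2148 − 5 = 1.574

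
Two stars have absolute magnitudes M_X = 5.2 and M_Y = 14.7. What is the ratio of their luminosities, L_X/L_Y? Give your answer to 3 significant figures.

ΔM = M_X − M_Y = -9.5
L_X/L_Y = 10^(−0.4 ΔM) = 10^3.800 = 6310

L_X/L_Y ≈ 6310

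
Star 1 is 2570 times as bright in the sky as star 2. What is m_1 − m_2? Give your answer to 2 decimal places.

Pogson: Δm = −2.5 log₁₀(ratio) = −2.5 log₁₀(2570) = −2.5 × 3.4099 = -8.525
Star 1 is brighter, so it has the smaller magnitude: the difference is negative.

m_1 − m_2 ≈ -8.52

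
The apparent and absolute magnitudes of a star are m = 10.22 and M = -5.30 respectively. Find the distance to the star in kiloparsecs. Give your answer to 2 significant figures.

d ≈ 13 kpc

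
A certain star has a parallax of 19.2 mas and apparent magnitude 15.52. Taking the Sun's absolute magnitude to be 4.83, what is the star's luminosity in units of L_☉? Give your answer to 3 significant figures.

d = 1/p = 1000/19.2 mas = 52.08 pc
M = m − 5 log₁₀ d + 5 = 15.52 − 5·1.7167 + 5 = 11.937
M − M_☉ = 11.937 − 4.83 = 7.107
L/L_☉ = 10^(−0.4 × 7.107) = 1.437×10^-3

L/L_☉ ≈ 1.44×10^-3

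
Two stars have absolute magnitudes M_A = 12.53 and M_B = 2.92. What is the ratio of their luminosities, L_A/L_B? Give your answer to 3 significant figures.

ΔM = M_A − M_B = 9.61
L_A/L_B = 10^(−0.4 ΔM) = 10^-3.844 = 1.432×10^-4

L_A/L_B ≈ 1.43×10^-4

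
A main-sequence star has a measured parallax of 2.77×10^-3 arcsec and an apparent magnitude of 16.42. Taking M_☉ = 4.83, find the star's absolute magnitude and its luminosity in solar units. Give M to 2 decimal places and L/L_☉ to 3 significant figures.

M ≈ 8.63; L/L_☉ ≈ 0.0301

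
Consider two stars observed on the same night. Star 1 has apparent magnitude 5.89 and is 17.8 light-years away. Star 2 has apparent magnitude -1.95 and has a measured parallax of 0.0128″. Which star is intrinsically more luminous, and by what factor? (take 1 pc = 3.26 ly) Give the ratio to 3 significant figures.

Star 1: d = 17.8 ly / 3.26 = 5.460 pc
Star 1: M = m − 5 log₁₀ d + 5 = 5.89 − 5·0.7372 + 5 = 7.204
Star 2: d = 1/p = 1/0.0128″ = 78.12 pc
Star 2: M = m − 5 log₁₀ d + 5 = -1.95 − 5·1.8928 + 5 = -6.414
ΔM = M_1 − M_2 = 7.204 − (-6.414) = 13.618; smaller M is more luminous → Star 2.
L ratio = 10^(0.4 |ΔM|) = 10^5.447 = 280000

Star 2 is more luminous, by a factor of 280000.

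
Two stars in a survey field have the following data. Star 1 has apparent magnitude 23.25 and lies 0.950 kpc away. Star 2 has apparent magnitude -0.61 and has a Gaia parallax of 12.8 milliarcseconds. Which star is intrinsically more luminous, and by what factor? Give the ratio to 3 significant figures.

Star 2 is more luminous, by a factor of 2.37×10^7.

Star 1: d = 0.950 kpc = 950.0 pc
Star 1: M = m − 5 log₁₀ d + 5 = 23.25 − 5·2.9777 + 5 = 13.361
Star 2: p = 12.8 mas = 0.0128″ → d = 1/p = 78.12 pc
Star 2: M = m − 5 log₁₀ d + 5 = -0.61 − 5·1.8928 + 5 = -5.074
ΔM = M_1 − M_2 = 13.361 − (-5.074) = 18.435; smaller M is more luminous → Star 2.
L ratio = 10^(0.4 |ΔM|) = 10^7.374 = 2.367×10^7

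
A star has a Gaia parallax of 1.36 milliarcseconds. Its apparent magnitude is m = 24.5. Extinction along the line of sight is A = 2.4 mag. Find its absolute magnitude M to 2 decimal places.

p = 1.36 mas = 1.36×10^-3″ → d = 1/p = 735.3 pc
5 log₁₀(d/10 pc) = 5 log₁₀(735.3) − 5 = 9.332
M = m − 5 log₁₀(d/10) − A = 24.5 − 9.332 − 2.4 = 12.768

M ≈ 12.77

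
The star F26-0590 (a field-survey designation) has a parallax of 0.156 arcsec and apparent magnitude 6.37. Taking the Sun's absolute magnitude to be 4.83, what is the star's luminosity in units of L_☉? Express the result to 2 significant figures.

d = 1/p = 1/0.156″ = 6.410 pc
M = m − 5 log₁₀ d + 5 = 6.37 − 5·0.8069 + 5 = 7.336
M − M_☉ = 7.336 − 4.83 = 2.506
L/L_☉ = 10^(−0.4 × 2.506) = 0.09948

L/L_☉ ≈ 0.099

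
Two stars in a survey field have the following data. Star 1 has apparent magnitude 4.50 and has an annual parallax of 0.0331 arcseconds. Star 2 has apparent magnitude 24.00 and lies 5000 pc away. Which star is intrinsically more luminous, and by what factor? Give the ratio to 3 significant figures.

Star 1 is more luminous, by a factor of 2300.

Star 1: d = 1/p = 1/0.0331″ = 30.21 pc
Star 1: M = m − 5 log₁₀ d + 5 = 4.50 − 5·1.4802 + 5 = 2.099
Star 2: M = m − 5 log₁₀ d + 5 = 24.00 − 5·3.6990 + 5 = 10.505
ΔM = M_1 − M_2 = 2.099 − (10.505) = -8.406; smaller M is more luminous → Star 1.
L ratio = 10^(0.4 |ΔM|) = 10^3.362 = 2304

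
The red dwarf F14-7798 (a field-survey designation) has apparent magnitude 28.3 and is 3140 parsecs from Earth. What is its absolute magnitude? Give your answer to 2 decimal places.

M ≈ 15.82

5 log₁₀(d/10 pc) = 5 log₁₀(3140) − 5 = 12.485
M = m − 5 log₁₀(d/10) = 28.3 − 12.485 = 15.815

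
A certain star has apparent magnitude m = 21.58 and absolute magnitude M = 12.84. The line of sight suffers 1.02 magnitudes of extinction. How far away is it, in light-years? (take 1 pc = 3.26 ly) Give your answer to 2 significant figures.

d ≈ 1100 ly

m − M = 5 log₁₀(d/10 pc) + A  ⇒  21.58 − (12.84) − 1.02 = 5 log₁₀(d/10)
7.720 = 5 log₁₀(d/10)
log₁₀ d = (m − M − A)/5 + 1 = 2.5440
d = 10^2.5440 = 349.9 pc
= 1141 ly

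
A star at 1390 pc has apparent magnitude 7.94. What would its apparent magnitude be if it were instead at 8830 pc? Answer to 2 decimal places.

m ≈ 11.95

Flux ∝ 1/d², so Δm = 5 log₁₀(d₂/d₁) = 5 log₁₀(8830/1390) = 4.015
m₂ = m₁ + Δm = 7.94 + (4.015) = 11.955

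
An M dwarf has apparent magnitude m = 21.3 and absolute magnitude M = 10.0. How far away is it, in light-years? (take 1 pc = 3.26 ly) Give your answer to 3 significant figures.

Distance modulus: m − M = 21.3 − (10.0) = 11.300
m − M = 5 log₁₀ d − 5
log₁₀ d = (m − M)/5 + 1 = 3.2600
d = 10^3.2600 = 1820 pc
= 5932 ly

d ≈ 5930 ly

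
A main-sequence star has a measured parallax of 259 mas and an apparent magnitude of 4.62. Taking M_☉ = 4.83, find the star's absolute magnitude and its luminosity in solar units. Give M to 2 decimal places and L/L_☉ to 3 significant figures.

M ≈ 6.69; L/L_☉ ≈ 0.181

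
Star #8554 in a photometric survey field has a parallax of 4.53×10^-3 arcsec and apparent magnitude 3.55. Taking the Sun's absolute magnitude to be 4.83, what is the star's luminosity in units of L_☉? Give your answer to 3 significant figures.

L/L_☉ ≈ 1580

d = 1/p = 1/4.53×10^-3″ = 220.8 pc
M = m − 5 log₁₀ d + 5 = 3.55 − 5·2.3439 + 5 = -3.170
M − M_☉ = -3.170 − 4.83 = -8.000
L/L_☉ = 10^(−0.4 × -8.000) = 1584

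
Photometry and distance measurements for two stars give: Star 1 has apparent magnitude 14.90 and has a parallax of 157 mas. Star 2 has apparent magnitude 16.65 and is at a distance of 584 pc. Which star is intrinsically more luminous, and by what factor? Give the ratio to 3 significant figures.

Star 1: p = 157 mas = 0.157″ → d = 1/p = 6.369 pc
Star 1: M = m − 5 log₁₀ d + 5 = 14.90 − 5·0.8041 + 5 = 15.879
Star 2: M = m − 5 log₁₀ d + 5 = 16.65 − 5·2.7664 + 5 = 7.818
ΔM = M_1 − M_2 = 15.879 − (7.818) = 8.062; smaller M is more luminous → Star 2.
L ratio = 10^(0.4 |ΔM|) = 10^3.225 = 1677

Star 2 is more luminous, by a factor of 1680.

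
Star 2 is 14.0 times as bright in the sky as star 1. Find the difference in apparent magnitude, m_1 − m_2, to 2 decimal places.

Pogson: Δm = −2.5 log₁₀(ratio) = −2.5 log₁₀(14.0) = −2.5 × 1.1461 = -2.865
Star 2 is brighter so has the smaller magnitude: m_1 − m_2 is positive.

m_1 − m_2 ≈ 2.87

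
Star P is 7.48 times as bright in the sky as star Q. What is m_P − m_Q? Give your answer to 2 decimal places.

m_P − m_Q ≈ -2.18

Pogson: Δm = −2.5 log₁₀(ratio) = −2.5 log₁₀(7.48) = −2.5 × 0.8739 = -2.185
Star P is brighter, so it has the smaller magnitude: the difference is negative.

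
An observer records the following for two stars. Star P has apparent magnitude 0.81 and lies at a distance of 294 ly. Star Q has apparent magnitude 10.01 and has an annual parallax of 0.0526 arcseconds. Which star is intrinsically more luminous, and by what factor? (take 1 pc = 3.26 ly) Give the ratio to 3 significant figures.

Star P is more luminous, by a factor of 108000.

Star P: d = 294 ly / 3.26 = 90.18 pc
Star P: M = m − 5 log₁₀ d + 5 = 0.81 − 5·1.9551 + 5 = -3.966
Star Q: d = 1/p = 1/0.0526″ = 19.01 pc
Star Q: M = m − 5 log₁₀ d + 5 = 10.01 − 5·1.2790 + 5 = 8.615
ΔM = M_P − M_Q = -3.966 − (8.615) = -12.581; smaller M is more luminous → Star P.
L ratio = 10^(0.4 |ΔM|) = 10^5.032 = 107700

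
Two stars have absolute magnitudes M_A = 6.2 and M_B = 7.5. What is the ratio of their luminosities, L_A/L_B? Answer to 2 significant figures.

ΔM = M_A − M_B = -1.3
L_A/L_B = 10^(−0.4 ΔM) = 10^0.520 = 3.311

L_A/L_B ≈ 3.3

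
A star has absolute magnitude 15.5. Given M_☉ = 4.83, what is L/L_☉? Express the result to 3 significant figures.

L/L_☉ ≈ 5.40×10^-5

M − M_☉ = 15.5 − 4.83 = 10.670
L/L_☉ = 10^(−0.4 (M − M_☉)) = 10^-4.268 = 5.395×10^-5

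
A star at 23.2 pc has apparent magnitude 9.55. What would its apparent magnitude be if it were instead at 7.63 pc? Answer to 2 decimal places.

Flux ∝ 1/d², so Δm = 5 log₁₀(d₂/d₁) = 5 log₁₀(7.63/23.2) = -2.415
m₂ = m₁ + Δm = 9.55 + (-2.415) = 7.135

m ≈ 7.14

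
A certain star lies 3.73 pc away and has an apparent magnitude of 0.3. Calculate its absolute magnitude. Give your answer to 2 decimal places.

5 log₁₀(d/10 pc) = 5 log₁₀(3.730) − 5 = -2.141
M = m − 5 log₁₀(d/10) = 0.3 + 2.141 = 2.441

M ≈ 2.44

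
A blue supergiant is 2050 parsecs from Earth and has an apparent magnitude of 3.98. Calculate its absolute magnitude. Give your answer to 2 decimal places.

M ≈ -7.58

5 log₁₀(d/10 pc) = 5 log₁₀(2050) − 5 = 11.559
M = m − 5 log₁₀(d/10) = 3.98 − 11.559 = -7.579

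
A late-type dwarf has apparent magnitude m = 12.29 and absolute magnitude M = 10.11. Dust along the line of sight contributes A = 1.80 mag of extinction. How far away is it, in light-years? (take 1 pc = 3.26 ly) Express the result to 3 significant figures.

d ≈ 38.8 ly

m − M = 5 log₁₀(d/10 pc) + A  ⇒  12.29 − (10.11) − 1.80 = 5 log₁₀(d/10)
0.380 = 5 log₁₀(d/10)
log₁₀ d = (m − M − A)/5 + 1 = 1.0760
d = 10^1.0760 = 11.91 pc
= 38.83 ly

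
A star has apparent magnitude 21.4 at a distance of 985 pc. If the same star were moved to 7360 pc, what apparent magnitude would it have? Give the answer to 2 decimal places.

Flux ∝ 1/d², so Δm = 5 log₁₀(d₂/d₁) = 5 log₁₀(7360/985) = 4.367
m₂ = m₁ + Δm = 21.4 + (4.367) = 25.767

m ≈ 25.77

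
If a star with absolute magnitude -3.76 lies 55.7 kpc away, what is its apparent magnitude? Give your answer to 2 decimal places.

d = 55.7 kpc = 55700 pc
m = M + 5 log₁₀ d − 5 = -3.76 + 5·4.7459 − 5 = 14.969

m ≈ 14.97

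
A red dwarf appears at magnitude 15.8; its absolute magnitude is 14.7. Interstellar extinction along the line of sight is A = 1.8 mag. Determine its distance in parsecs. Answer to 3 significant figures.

d ≈ 7.24 pc

m − M = 5 log₁₀(d/10 pc) + A  ⇒  15.8 − (14.7) − 1.8 = 5 log₁₀(d/10)
-0.700 = 5 log₁₀(d/10)
log₁₀ d = (m − M − A)/5 + 1 = 0.8600
d = 10^0.8600 = 7.244 pc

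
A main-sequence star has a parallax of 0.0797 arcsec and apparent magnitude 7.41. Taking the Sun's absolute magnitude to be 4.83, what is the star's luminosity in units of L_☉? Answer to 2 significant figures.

L/L_☉ ≈ 0.15

d = 1/p = 1/0.0797″ = 12.55 pc
M = m − 5 log₁₀ d + 5 = 7.41 − 5·1.0985 + 5 = 6.917
M − M_☉ = 6.917 − 4.83 = 2.087
L/L_☉ = 10^(−0.4 × 2.087) = 0.1462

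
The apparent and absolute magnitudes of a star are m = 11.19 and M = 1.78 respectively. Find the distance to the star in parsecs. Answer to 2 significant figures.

Distance modulus: m − M = 11.19 − (1.78) = 9.410
m − M = 5 log₁₀ d − 5
log₁₀ d = (m − M)/5 + 1 = 2.8820
d = 10^2.8820 = 762.1 pc

d ≈ 760 pc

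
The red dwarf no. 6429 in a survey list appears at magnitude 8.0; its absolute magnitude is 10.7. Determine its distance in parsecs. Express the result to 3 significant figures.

μ = m − M = -2.700
m − M = 5 log₁₀ d − 5
log₁₀ d = (m − M)/5 + 1 = 0.4600
d = 10^0.4600 = 2.884 pc

d ≈ 2.88 pc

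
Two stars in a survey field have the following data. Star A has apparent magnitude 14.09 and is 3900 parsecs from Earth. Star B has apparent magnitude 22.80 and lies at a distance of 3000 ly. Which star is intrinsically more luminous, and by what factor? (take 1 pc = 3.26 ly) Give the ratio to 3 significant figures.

Star A: M = m − 5 log₁₀ d + 5 = 14.09 − 5·3.5911 + 5 = 1.135
Star B: d = 3000 ly / 3.26 = 920.2 pc
Star B: M = m − 5 log₁₀ d + 5 = 22.80 − 5·2.9639 + 5 = 12.980
ΔM = M_A − M_B = 1.135 − (12.980) = -11.846; smaller M is more luminous → Star A.
L ratio = 10^(0.4 |ΔM|) = 10^4.738 = 54740

Star A is more luminous, by a factor of 54700.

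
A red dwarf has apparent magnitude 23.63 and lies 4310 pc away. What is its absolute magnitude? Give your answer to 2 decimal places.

M ≈ 10.46

5 log₁₀(d/10 pc) = 5 log₁₀(4310) − 5 = 13.172
M = m − 5 log₁₀(d/10) = 23.63 − 13.172 = 10.458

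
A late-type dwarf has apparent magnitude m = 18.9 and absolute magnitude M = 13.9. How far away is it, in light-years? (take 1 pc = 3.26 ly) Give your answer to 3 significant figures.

d ≈ 326 ly

μ = m − M = 5.000
m − M = 5 log₁₀ d − 5
log₁₀ d = (m − M)/5 + 1 = 2.0000
d = 10^2.0000 = 100.0 pc
= 326.0 ly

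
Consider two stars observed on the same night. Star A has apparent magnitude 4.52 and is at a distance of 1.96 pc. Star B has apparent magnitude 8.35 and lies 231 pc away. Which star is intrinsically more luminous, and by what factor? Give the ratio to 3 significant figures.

Star B is more luminous, by a factor of 408.

Star A: M = m − 5 log₁₀ d + 5 = 4.52 − 5·0.2923 + 5 = 8.059
Star B: M = m − 5 log₁₀ d + 5 = 8.35 − 5·2.3636 + 5 = 1.532
ΔM = M_A − M_B = 8.059 − (1.532) = 6.527; smaller M is more luminous → Star B.
L ratio = 10^(0.4 |ΔM|) = 10^2.611 = 408.0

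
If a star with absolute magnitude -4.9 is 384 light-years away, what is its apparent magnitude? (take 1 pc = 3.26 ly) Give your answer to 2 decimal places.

m ≈ 0.46

d = 384 ly / 3.26 = 117.8 pc
m = M + 5 log₁₀ d − 5 = -4.9 + 5·2.0711 − 5 = 0.456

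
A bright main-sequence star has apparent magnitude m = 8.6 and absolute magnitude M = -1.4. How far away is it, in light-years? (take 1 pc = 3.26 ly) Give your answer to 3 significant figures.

d ≈ 3260 ly

μ = m − M = 10.000
m − M = 5 log₁₀ d − 5
log₁₀ d = (m − M)/5 + 1 = 3.0000
d = 10^3.0000 = 1000 pc
= 3260 ly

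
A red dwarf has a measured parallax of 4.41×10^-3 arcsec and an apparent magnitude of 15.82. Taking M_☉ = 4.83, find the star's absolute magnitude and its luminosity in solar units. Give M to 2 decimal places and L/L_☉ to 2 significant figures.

d = 1/p = 1/4.41×10^-3″ = 226.8 pc
M = m − 5 log₁₀ d + 5 = 15.82 − 5·2.3556 + 5 = 9.042
M − M_☉ = 9.042 − 4.83 = 4.212
L/L_☉ = 10^(−0.4 × 4.212) = 0.02066

M ≈ 9.04; L/L_☉ ≈ 0.021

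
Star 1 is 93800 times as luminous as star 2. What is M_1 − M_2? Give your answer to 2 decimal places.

M_1 − M_2 ≈ -12.43

Pogson: ΔM = −2.5 log₁₀(ratio) = −2.5 log₁₀(93800) = −2.5 × 4.9722 = -12.431
Star 1 is brighter, so it has the smaller magnitude: the difference is negative.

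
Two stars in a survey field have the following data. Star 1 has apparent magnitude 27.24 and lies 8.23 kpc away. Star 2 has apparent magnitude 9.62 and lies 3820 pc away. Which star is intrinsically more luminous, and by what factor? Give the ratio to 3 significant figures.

Star 2 is more luminous, by a factor of 2.41×10^6.

Star 1: d = 8.23 kpc = 8230 pc
Star 1: M = m − 5 log₁₀ d + 5 = 27.24 − 5·3.9154 + 5 = 12.663
Star 2: M = m − 5 log₁₀ d + 5 = 9.62 − 5·3.5821 + 5 = -3.290
ΔM = M_1 − M_2 = 12.663 − (-3.290) = 15.953; smaller M is more luminous → Star 2.
L ratio = 10^(0.4 |ΔM|) = 10^6.381 = 2.406×10^6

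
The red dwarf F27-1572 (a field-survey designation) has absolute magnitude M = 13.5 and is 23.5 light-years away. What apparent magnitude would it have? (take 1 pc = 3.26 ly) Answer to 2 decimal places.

d = 23.5 ly / 3.26 = 7.209 pc
m = M + 5 log₁₀ d − 5 = 13.5 + 5·0.8579 − 5 = 12.789

m ≈ 12.79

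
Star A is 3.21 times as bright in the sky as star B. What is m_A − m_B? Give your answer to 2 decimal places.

m_A − m_B ≈ -1.27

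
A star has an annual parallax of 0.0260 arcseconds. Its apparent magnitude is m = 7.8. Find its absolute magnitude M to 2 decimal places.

M ≈ 4.87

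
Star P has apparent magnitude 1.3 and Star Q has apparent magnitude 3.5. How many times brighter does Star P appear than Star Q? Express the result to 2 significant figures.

Magnitude difference = -2.2
Flux ratio = 10^(−0.4 Δm) = 10^(−0.4 × -2.2) = 10^0.880 = 7.586

7.6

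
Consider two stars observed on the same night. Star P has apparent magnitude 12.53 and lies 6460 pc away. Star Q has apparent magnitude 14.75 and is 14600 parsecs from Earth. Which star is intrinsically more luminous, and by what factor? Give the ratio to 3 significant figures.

Star P: M = m − 5 log₁₀ d + 5 = 12.53 − 5·3.8102 + 5 = -1.521
Star Q: M = m − 5 log₁₀ d + 5 = 14.75 − 5·4.1644 + 5 = -1.072
ΔM = M_P − M_Q = -1.521 − (-1.072) = -0.449; smaller M is more luminous → Star P.
L ratio = 10^(0.4 |ΔM|) = 10^0.180 = 1.513

Star P is more luminous, by a factor of 1.51.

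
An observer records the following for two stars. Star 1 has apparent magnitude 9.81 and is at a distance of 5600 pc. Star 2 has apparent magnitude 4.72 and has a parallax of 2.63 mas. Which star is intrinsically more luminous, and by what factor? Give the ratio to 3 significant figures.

Star 1 is more luminous, by a factor of 2.00.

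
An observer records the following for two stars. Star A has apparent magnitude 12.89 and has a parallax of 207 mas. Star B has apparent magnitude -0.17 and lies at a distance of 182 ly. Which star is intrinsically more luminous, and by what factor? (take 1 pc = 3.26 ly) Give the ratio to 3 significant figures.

Star A: p = 207 mas = 0.207″ → d = 1/p = 4.831 pc
Star A: M = m − 5 log₁₀ d + 5 = 12.89 − 5·0.6840 + 5 = 14.470
Star B: d = 182 ly / 3.26 = 55.83 pc
Star B: M = m − 5 log₁₀ d + 5 = -0.17 − 5·1.7469 + 5 = -3.904
ΔM = M_A − M_B = 14.470 − (-3.904) = 18.374; smaller M is more luminous → Star B.
L ratio = 10^(0.4 |ΔM|) = 10^7.350 = 2.237×10^7

Star B is more luminous, by a factor of 2.24×10^7.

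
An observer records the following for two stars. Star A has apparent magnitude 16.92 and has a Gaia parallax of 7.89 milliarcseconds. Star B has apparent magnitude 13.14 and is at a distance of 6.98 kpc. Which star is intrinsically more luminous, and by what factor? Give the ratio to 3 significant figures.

Star A: p = 7.89 mas = 7.89×10^-3″ → d = 1/p = 126.7 pc
Star A: M = m − 5 log₁₀ d + 5 = 16.92 − 5·2.1029 + 5 = 11.405
Star B: d = 6.98 kpc = 6980 pc
Star B: M = m − 5 log₁₀ d + 5 = 13.14 − 5·3.8439 + 5 = -1.079
ΔM = M_A − M_B = 11.405 − (-1.079) = 12.485; smaller M is more luminous → Star B.
L ratio = 10^(0.4 |ΔM|) = 10^4.994 = 98600

Star B is more luminous, by a factor of 98600.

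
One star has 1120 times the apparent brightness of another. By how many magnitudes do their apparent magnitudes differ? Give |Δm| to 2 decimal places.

|Δm| ≈ 7.62

Pogson: Δm = −2.5 log₁₀(ratio) = −2.5 log₁₀(1120) = −2.5 × 3.0492 = -7.623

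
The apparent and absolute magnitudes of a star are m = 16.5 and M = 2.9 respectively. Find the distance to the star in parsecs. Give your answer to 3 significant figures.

d ≈ 5250 pc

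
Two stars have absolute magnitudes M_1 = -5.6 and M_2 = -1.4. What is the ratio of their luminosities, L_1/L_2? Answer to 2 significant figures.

ΔM = M_1 − M_2 = -4.2
L_1/L_2 = 10^(−0.4 ΔM) = 10^1.680 = 47.86

L_1/L_2 ≈ 48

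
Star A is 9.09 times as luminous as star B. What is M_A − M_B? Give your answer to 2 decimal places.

M_A − M_B ≈ -2.40

Pogson: ΔM = −2.5 log₁₀(ratio) = −2.5 log₁₀(9.09) = −2.5 × 0.9586 = -2.396
Star A is brighter, so it has the smaller magnitude: the difference is negative.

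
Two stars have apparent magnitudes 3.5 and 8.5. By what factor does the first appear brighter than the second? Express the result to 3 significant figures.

100

Magnitude difference = -5.0
Flux ratio = 10^(−0.4 Δm) = 10^(−0.4 × -5.0) = 10^2.000 = 100.0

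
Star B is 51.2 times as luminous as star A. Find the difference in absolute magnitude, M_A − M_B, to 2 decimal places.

M_A − M_B ≈ 4.27

Pogson: ΔM = −2.5 log₁₀(ratio) = −2.5 log₁₀(51.2) = −2.5 × 1.7093 = -4.273
Star B is brighter so has the smaller magnitude: M_A − M_B is positive.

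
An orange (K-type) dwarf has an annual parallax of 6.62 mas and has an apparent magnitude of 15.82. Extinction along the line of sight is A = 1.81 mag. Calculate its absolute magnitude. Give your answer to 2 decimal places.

M ≈ 8.11

p = 6.62 mas = 6.62×10^-3″ → d = 1/p = 151.1 pc
5 log₁₀(d/10 pc) = 5 log₁₀(151.1) − 5 = 5.896
M = m − 5 log₁₀(d/10) − A = 15.82 − 5.896 − 1.81 = 8.114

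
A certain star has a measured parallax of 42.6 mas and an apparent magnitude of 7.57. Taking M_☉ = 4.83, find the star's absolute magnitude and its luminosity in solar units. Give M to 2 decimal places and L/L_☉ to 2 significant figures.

d = 1/p = 1000/42.6 mas = 23.47 pc
M = m − 5 log₁₀ d + 5 = 7.57 − 5·1.3706 + 5 = 5.717
M − M_☉ = 5.717 − 4.83 = 0.887
L/L_☉ = 10^(−0.4 × 0.887) = 0.4418

M ≈ 5.72; L/L_☉ ≈ 0.44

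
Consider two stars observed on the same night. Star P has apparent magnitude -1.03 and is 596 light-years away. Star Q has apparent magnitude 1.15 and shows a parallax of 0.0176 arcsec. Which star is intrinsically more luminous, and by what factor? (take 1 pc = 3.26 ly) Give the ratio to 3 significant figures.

Star P is more luminous, by a factor of 77.1.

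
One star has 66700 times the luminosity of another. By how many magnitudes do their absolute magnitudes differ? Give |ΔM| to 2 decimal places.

|ΔM| ≈ 12.06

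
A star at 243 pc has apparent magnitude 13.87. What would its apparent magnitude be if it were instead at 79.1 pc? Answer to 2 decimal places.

Flux ∝ 1/d², so Δm = 5 log₁₀(d₂/d₁) = 5 log₁₀(79.1/243) = -2.437
m₂ = m₁ + Δm = 13.87 + (-2.437) = 11.433

m ≈ 11.43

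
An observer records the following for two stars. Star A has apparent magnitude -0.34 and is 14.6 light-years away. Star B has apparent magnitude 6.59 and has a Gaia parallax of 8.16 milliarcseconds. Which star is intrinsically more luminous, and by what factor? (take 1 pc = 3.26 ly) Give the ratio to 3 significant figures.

Star B is more luminous, by a factor of 1.27.

Star A: d = 14.6 ly / 3.26 = 4.479 pc
Star A: M = m − 5 log₁₀ d + 5 = -0.34 − 5·0.6511 + 5 = 1.404
Star B: p = 8.16 mas = 8.16×10^-3″ → d = 1/p = 122.5 pc
Star B: M = m − 5 log₁₀ d + 5 = 6.59 − 5·2.0883 + 5 = 1.148
ΔM = M_A − M_B = 1.404 − (1.148) = 0.256; smaller M is more luminous → Star B.
L ratio = 10^(0.4 |ΔM|) = 10^0.102 = 1.266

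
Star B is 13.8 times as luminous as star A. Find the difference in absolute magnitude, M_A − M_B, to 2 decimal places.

M_A − M_B ≈ 2.85

Pogson: ΔM = −2.5 log₁₀(ratio) = −2.5 log₁₀(13.8) = −2.5 × 1.1399 = -2.850
Star B is brighter so has the smaller magnitude: M_A − M_B is positive.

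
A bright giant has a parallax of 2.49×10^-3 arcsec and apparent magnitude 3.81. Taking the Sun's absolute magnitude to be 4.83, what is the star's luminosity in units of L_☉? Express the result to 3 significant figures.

d = 1/p = 1/2.49×10^-3″ = 401.6 pc
M = m − 5 log₁₀ d + 5 = 3.81 − 5·2.6038 + 5 = -4.209
M − M_☉ = -4.209 − 4.83 = -9.039
L/L_☉ = 10^(−0.4 × -9.039) = 4127

L/L_☉ ≈ 4130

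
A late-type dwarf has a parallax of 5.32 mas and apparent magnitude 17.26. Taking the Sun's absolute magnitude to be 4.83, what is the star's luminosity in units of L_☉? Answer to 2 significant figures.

L/L_☉ ≈ 3.8×10^-3

d = 1/p = 1000/5.32 mas = 188.0 pc
M = m − 5 log₁₀ d + 5 = 17.26 − 5·2.2741 + 5 = 10.890
M − M_☉ = 10.890 − 4.83 = 6.060
L/L_☉ = 10^(−0.4 × 6.060) = 3.769×10^-3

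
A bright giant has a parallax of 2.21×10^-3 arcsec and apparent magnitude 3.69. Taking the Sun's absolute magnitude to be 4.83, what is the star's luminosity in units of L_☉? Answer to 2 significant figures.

d = 1/p = 1/2.21×10^-3″ = 452.5 pc
M = m − 5 log₁₀ d + 5 = 3.69 − 5·2.6556 + 5 = -4.588
M − M_☉ = -4.588 − 4.83 = -9.418
L/L_☉ = 10^(−0.4 × -9.418) = 5851

L/L_☉ ≈ 5900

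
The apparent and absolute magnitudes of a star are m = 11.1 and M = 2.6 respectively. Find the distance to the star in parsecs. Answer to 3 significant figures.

d ≈ 501 pc

μ = m − M = 8.500
m − M = 5 log₁₀ d − 5
log₁₀ d = (m − M)/5 + 1 = 2.7000
d = 10^2.7000 = 501.2 pc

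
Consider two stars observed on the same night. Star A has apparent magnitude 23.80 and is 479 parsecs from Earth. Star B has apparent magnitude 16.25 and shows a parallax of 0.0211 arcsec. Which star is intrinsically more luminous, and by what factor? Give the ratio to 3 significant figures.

Star A: M = m − 5 log₁₀ d + 5 = 23.80 − 5·2.6803 + 5 = 15.398
Star B: d = 1/p = 1/0.0211″ = 47.39 pc
Star B: M = m − 5 log₁₀ d + 5 = 16.25 − 5·1.6757 + 5 = 12.871
ΔM = M_A − M_B = 15.398 − (12.871) = 2.527; smaller M is more luminous → Star B.
L ratio = 10^(0.4 |ΔM|) = 10^1.011 = 10.25

Star B is more luminous, by a factor of 10.3.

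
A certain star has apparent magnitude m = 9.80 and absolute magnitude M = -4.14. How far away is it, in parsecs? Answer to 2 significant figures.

μ = m − M = 13.940
m − M = 5 log₁₀ d − 5
log₁₀ d = (m − M)/5 + 1 = 3.7880
d = 10^3.7880 = 6138 pc

d ≈ 6100 pc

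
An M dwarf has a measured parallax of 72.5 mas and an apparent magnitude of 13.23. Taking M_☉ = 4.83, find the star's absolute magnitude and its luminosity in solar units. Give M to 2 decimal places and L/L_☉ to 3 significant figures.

d = 1/p = 1000/72.5 mas = 13.79 pc
M = m − 5 log₁₀ d + 5 = 13.23 − 5·1.1397 + 5 = 12.532
M − M_☉ = 12.532 − 4.83 = 7.702
L/L_☉ = 10^(−0.4 × 7.702) = 8.305×10^-4

M ≈ 12.53; L/L_☉ ≈ 8.30×10^-4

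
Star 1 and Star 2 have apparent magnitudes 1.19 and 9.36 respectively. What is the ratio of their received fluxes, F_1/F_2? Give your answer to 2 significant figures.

Magnitude difference = -8.17
Flux ratio = 10^(−0.4 Δm) = 10^(−0.4 × -8.17) = 10^3.268 = 1854

F_1/F_2 ≈ 1900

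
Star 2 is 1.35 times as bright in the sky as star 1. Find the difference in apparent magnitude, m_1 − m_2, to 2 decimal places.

m_1 − m_2 ≈ 0.33

Pogson: Δm = −2.5 log₁₀(ratio) = −2.5 log₁₀(1.35) = −2.5 × 0.1303 = -0.326
Star 2 is brighter so has the smaller magnitude: m_1 − m_2 is positive.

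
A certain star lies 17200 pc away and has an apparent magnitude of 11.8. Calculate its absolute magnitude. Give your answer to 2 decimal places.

M ≈ -4.38

5 log₁₀(d/10 pc) = 5 log₁₀(17200) − 5 = 16.178
M = m − 5 log₁₀(d/10) = 11.8 − 16.178 = -4.378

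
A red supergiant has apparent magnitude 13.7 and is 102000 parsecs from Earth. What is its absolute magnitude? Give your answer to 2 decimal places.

5 log₁₀(d/10 pc) = 5 log₁₀(102000) − 5 = 20.043
M = m − 5 log₁₀(d/10) = 13.7 − 20.043 = -6.343

M ≈ -6.34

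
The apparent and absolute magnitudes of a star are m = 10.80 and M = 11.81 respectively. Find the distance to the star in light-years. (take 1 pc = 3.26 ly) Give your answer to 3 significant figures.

d ≈ 20.5 ly

Distance modulus: m − M = 10.80 − (11.81) = -1.010
m − M = 5 log₁₀ d − 5
log₁₀ d = (m − M)/5 + 1 = 0.7980
d = 10^0.7980 = 6.281 pc
= 20.47 ly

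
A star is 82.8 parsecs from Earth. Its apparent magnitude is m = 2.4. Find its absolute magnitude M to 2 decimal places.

M ≈ -2.19

5 log₁₀(d/10 pc) = 5 log₁₀(82.80) − 5 = 4.590
M = m − 5 log₁₀(d/10) = 2.4 − 4.590 = -2.190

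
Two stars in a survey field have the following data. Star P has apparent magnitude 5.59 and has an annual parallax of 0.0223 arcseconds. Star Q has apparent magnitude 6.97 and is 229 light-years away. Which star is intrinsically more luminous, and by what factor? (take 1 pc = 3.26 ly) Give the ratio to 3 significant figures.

Star P is more luminous, by a factor of 1.45.

Star P: d = 1/p = 1/0.0223″ = 44.84 pc
Star P: M = m − 5 log₁₀ d + 5 = 5.59 − 5·1.6517 + 5 = 2.332
Star Q: d = 229 ly / 3.26 = 70.25 pc
Star Q: M = m − 5 log₁₀ d + 5 = 6.97 − 5·1.8466 + 5 = 2.737
ΔM = M_P − M_Q = 2.332 − (2.737) = -0.405; smaller M is more luminous → Star P.
L ratio = 10^(0.4 |ΔM|) = 10^0.162 = 1.453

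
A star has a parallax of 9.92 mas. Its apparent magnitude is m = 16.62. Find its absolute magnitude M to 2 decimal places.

p = 9.92 mas = 9.92×10^-3″ → d = 1/p = 100.8 pc
5 log₁₀(d/10 pc) = 5 log₁₀(100.8) − 5 = 5.017
M = m − 5 log₁₀(d/10) = 16.62 − 5.017 = 11.603

M ≈ 11.60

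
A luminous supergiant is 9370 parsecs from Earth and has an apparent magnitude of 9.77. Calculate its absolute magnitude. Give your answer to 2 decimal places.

5 log₁₀(d/10 pc) = 5 log₁₀(9370) − 5 = 14.859
M = m − 5 log₁₀(d/10) = 9.77 − 14.859 = -5.089

M ≈ -5.09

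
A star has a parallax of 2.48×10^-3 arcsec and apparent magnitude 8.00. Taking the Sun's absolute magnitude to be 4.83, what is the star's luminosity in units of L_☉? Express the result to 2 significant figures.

d = 1/p = 1/2.48×10^-3″ = 403.2 pc
M = m − 5 log₁₀ d + 5 = 8.00 − 5·2.6055 + 5 = -0.028
M − M_☉ = -0.028 − 4.83 = -4.858
L/L_☉ = 10^(−0.4 × -4.858) = 87.72

L/L_☉ ≈ 88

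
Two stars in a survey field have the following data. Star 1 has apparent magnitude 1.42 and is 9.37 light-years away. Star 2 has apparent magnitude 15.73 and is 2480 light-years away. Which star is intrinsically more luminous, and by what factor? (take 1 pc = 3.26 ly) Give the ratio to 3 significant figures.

Star 1 is more luminous, by a factor of 7.56.

Star 1: d = 9.37 ly / 3.26 = 2.874 pc
Star 1: M = m − 5 log₁₀ d + 5 = 1.42 − 5·0.4585 + 5 = 4.127
Star 2: d = 2480 ly / 3.26 = 760.7 pc
Star 2: M = m − 5 log₁₀ d + 5 = 15.73 − 5·2.8812 + 5 = 6.324
ΔM = M_1 − M_2 = 4.127 − (6.324) = -2.196; smaller M is more luminous → Star 1.
L ratio = 10^(0.4 |ΔM|) = 10^0.879 = 7.561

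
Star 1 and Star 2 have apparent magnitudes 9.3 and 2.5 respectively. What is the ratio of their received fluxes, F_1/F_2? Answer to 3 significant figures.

Δm = 9.3 − (2.5) = 6.8
Flux ratio = 10^(−0.4 Δm) = 10^(−0.4 × 6.8) = 10^-2.720 = 1.905×10^-3

F_1/F_2 ≈ 1.91×10^-3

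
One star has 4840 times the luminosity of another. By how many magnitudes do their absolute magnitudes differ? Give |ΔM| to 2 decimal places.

Pogson: ΔM = −2.5 log₁₀(ratio) = −2.5 log₁₀(4840) = −2.5 × 3.6848 = -9.212

|ΔM| ≈ 9.21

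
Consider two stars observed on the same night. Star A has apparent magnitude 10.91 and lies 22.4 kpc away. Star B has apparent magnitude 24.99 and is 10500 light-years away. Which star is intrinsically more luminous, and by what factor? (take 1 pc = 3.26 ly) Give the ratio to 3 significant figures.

Star A is more luminous, by a factor of 2.07×10^7.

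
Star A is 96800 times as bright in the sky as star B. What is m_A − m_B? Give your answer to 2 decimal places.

Pogson: Δm = −2.5 log₁₀(ratio) = −2.5 log₁₀(96800) = −2.5 × 4.9859 = -12.465
Star A is brighter, so it has the smaller magnitude: the difference is negative.

m_A − m_B ≈ -12.46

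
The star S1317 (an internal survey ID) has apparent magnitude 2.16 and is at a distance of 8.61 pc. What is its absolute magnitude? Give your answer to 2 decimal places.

5 log₁₀(d/10 pc) = 5 log₁₀(8.610) − 5 = -0.325
M = m − 5 log₁₀(d/10) = 2.16 + 0.325 = 2.485

M ≈ 2.48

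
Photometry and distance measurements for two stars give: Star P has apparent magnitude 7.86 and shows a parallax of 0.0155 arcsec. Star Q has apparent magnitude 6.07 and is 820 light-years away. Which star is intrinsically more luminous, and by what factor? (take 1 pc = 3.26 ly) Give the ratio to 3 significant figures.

Star P: d = 1/p = 1/0.0155″ = 64.52 pc
Star P: M = m − 5 log₁₀ d + 5 = 7.86 − 5·1.8097 + 5 = 3.812
Star Q: d = 820 ly / 3.26 = 251.5 pc
Star Q: M = m − 5 log₁₀ d + 5 = 6.07 − 5·2.4006 + 5 = -0.933
ΔM = M_P − M_Q = 3.812 − (-0.933) = 4.745; smaller M is more luminous → Star Q.
L ratio = 10^(0.4 |ΔM|) = 10^1.898 = 79.04

Star Q is more luminous, by a factor of 79.0.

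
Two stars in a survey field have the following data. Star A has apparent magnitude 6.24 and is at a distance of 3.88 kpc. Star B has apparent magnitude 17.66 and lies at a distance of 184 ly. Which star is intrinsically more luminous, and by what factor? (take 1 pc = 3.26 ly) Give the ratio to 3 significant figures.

Star A is more luminous, by a factor of 1.75×10^8.

Star A: d = 3.88 kpc = 3880 pc
Star A: M = m − 5 log₁₀ d + 5 = 6.24 − 5·3.5888 + 5 = -6.704
Star B: d = 184 ly / 3.26 = 56.44 pc
Star B: M = m − 5 log₁₀ d + 5 = 17.66 − 5·1.7516 + 5 = 13.902
ΔM = M_A − M_B = -6.704 − (13.902) = -20.606; smaller M is more luminous → Star A.
L ratio = 10^(0.4 |ΔM|) = 10^8.242 = 1.748×10^8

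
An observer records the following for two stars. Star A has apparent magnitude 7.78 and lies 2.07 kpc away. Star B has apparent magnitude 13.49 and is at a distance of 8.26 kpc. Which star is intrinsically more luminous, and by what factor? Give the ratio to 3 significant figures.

Star A is more luminous, by a factor of 12.1.

Star A: d = 2.07 kpc = 2070 pc
Star A: M = m − 5 log₁₀ d + 5 = 7.78 − 5·3.3160 + 5 = -3.800
Star B: d = 8.26 kpc = 8260 pc
Star B: M = m − 5 log₁₀ d + 5 = 13.49 − 5·3.9170 + 5 = -1.095
ΔM = M_A − M_B = -3.800 − (-1.095) = -2.705; smaller M is more luminous → Star A.
L ratio = 10^(0.4 |ΔM|) = 10^1.082 = 12.08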